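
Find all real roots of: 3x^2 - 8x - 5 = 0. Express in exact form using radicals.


Using the quadratic formula: x = (-b ± sqrt(b^2 - 4ac)) / (2a)
Here a = 3, b = -8, c = -5
Discriminant = b^2 - 4ac = (-8)^2 - 4(3)(-5) = 64 + 60 = 124
Since discriminant = 124 > 0, there are two real roots.
x = (8 ± 2*sqrt(31)) / 6
Simplifying: x = (4 ± sqrt(31)) / 3
Numerically: x ≈ 3.1893 or x ≈ -0.5226

x = (4 + sqrt(31)) / 3 or x = (4 - sqrt(31)) / 3


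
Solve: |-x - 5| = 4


An absolute value equation |expr| = 4 gives two cases:
Case 1: -x - 5 = 4
  -x = 9, so x = -9
Case 2: -x - 5 = -4
  -x = 1, so x = -1

x = -9, x = -1


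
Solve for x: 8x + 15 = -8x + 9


Starting with: 8x + 15 = -8x + 9
Move all x terms to left: (8 + 8)x = 9 - 15
Simplify: 16x = -6
Divide both sides by 16: x = -3/8

x = -3/8


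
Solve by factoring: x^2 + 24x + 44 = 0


We need two numbers that multiply to 44 and add to 24.
Those numbers are 22 and 2 (since 22 * 2 = 44 and 22 + 2 = 24).
So x^2 + 24x + 44 = (x + 22)(x + 2) = 0
Setting each factor to zero: x = -22 or x = -2

x = -22, x = -2


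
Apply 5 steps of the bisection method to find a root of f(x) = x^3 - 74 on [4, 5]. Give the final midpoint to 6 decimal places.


f(x) = x^3 - 74
f(4) = -10 < 0
f(5) = 51 > 0

Step 1: midpoint = (4.000000 + 5.000000)/2 = 4.500000
  f(4.500000) = 17.125000
  f(mid) > 0, so root is in [4.000000, 4.500000]

Step 2: midpoint = (4.000000 + 4.500000)/2 = 4.250000
  f(4.250000) = 2.765625
  f(mid) > 0, so root is in [4.000000, 4.250000]

Step 3: midpoint = (4.000000 + 4.250000)/2 = 4.125000
  f(4.125000) = -3.810547
  f(mid) < 0, so root is in [4.125000, 4.250000]

Step 4: midpoint = (4.125000 + 4.250000)/2 = 4.187500
  f(4.187500) = -0.571533
  f(mid) < 0, so root is in [4.187500, 4.250000]

Step 5: midpoint = (4.187500 + 4.250000)/2 = 4.218750
  f(4.218750) = 1.084686
  f(mid) > 0, so root is in [4.187500, 4.218750]

midpoint = 4.218750


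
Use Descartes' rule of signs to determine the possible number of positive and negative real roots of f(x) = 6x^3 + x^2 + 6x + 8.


Descartes' rule of signs:

For positive roots, count sign changes in f(x) = 6x^3 + x^2 + 6x + 8:
Signs of coefficients: +, +, +, +
Number of sign changes: 0
Possible positive real roots: 0

For negative roots, examine f(-x) = -6x^3 + x^2 - 6x + 8:
Signs of coefficients: -, +, -, +
Number of sign changes: 3
Possible negative real roots: 3, 1

Positive roots: 0; Negative roots: 3 or 1


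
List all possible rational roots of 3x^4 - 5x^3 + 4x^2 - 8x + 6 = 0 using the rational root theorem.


Rational root theorem: possible roots are ±p/q where:
  p divides the constant term (6): p ∈ {1, 2, 3, 6}
  q divides the leading coefficient (3): q ∈ {1, 3}

All possible rational roots: -6, -3, -2, -1, -2/3, -1/3, 1/3, 2/3, 1, 2, 3, 6

-6, -3, -2, -1, -2/3, -1/3, 1/3, 2/3, 1, 2, 3, 6


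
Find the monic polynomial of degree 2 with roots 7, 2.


A monic polynomial with roots 7, 2 is:
p(x) = (x - 7)(x - 2)
After multiplying by (x - 7): x - 7
After multiplying by (x - 2): x^2 - 9x + 14

x^2 - 9x + 14


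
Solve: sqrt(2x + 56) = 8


Square both sides: 2x + 56 = 8^2 = 64
2x = 64 - 56 = 8
x = 4
Check: sqrt(2*4 + 56) = sqrt(64) = 8 ✓

x = 4


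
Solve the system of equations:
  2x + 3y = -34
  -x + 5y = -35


Using Cramer's rule:
Determinant D = (2)(5) - (-1)(3) = 10 + 3 = 13
Dx = (-34)(5) - (-35)(3) = -170 + 105 = -65
Dy = (2)(-35) - (-1)(-34) = -70 - 34 = -104
x = Dx/D = -65/13 = -5
y = Dy/D = -104/13 = -8

x = -5, y = -8


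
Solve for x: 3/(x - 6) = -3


Multiply both sides by (x - 6): 3 = -3(x - 6)
Distribute: 3 = -3x + 18
-3x = 3 - 18 = -15
x = 5

x = 5


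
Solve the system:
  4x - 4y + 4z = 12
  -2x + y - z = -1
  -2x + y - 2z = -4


Using Cramer's rule. Expand each determinant along the first row.
D  = 4*[1*(-2) - (-1)*1] - (-4)*[(-2)*(-2) - (-1)*(-2)] + 4*[(-2)*1 - 1*(-2)]
  = 4*(-1) - (-4)*(2) + 4*(0) = 4
Dx = 12*[1*(-2) - (-1)*1] - (-4)*[(-1)*(-2) - (-1)*(-4)] + 4*[(-1)*1 - 1*(-4)]
  = 12*(-1) - (-4)*(-2) + 4*(3) = -8
Dy = 4*[(-1)*(-2) - (-1)*(-4)] - 12*[(-2)*(-2) - (-1)*(-2)] + 4*[(-2)*(-4) - (-1)*(-2)]
  = 4*(-2) - 12*(2) + 4*(6) = -8
Dz = 4*[1*(-4) - (-1)*1] - (-4)*[(-2)*(-4) - (-1)*(-2)] + 12*[(-2)*1 - 1*(-2)]
  = 4*(-3) - (-4)*(6) + 12*(0) = 12
x = Dx/D = -8/4 = -2, y = Dy/D = -8/4 = -2, z = Dz/D = 12/4 = 3
Check eq1: (4)(-2) + (-4)(-2) + (4)(3) = 12 = 12 ✓
Check eq2: (-2)(-2) + (1)(-2) + (-1)(3) = -1 = -1 ✓
Check eq3: (-2)(-2) + (1)(-2) + (-2)(3) = -4 = -4 ✓

x = -2, y = -2, z = 3


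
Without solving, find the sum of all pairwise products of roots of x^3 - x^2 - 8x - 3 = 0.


By Vieta's formulas for x^3 + bx^2 + cx + d = 0:
  r1 + r2 + r3 = -b/a = 1
  r1*r2 + r1*r3 + r2*r3 = c/a = -8
  r1*r2*r3 = -d/a = 3


Sum of pairwise products = -8


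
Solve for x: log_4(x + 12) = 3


Convert to exponential form: x + 12 = 4^3 = 64
x = 64 - 12 = 52
Check: log_4(52 + 12) = log_4(64) = log_4(64) = 3 ✓

x = 52


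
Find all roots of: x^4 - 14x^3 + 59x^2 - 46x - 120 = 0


Let p(x) = x^4 - 14x^3 + 59x^2 - 46x - 120. By the rational root theorem (leading coefficient 1), any rational root is an integer divisor of 120: try ±1, ±2, ... in turn.
Test x = 1: value = -120 ≠ 0.
Test x = -1: value = 0 ✓, so (x + 1) is a factor.
Synthetic division by (x + 1): bring down 1; 1(-1) - 14 = -15; (-15)(-1) + 59 = 74; 74(-1) - 46 = -120; (-120)(-1) - 120 = 0 → quotient x^3 - 15x^2 + 74x - 120, remainder 0.
Continue with the quotient x^3 - 15x^2 + 74x - 120 (candidates must divide 120; re-test x = -1 first in case it repeats).
Test x = -1: value = -210 ≠ 0.
Test x = 2: value = -24 ≠ 0.
Test x = -2: value = -336 ≠ 0.
Test x = 3: value = -6 ≠ 0.
Test x = -3: value = -504 ≠ 0.
Test x = 4: value = 0 ✓, so (x - 4) is a factor.
Synthetic division by (x - 4): bring down 1; 1(4) - 15 = -11; (-11)(4) + 74 = 30; 30(4) - 120 = 0 → quotient x^2 - 11x + 30, remainder 0.
Solve the quadratic x^2 - 11x + 30 = 0: discriminant = (-11)^2 - 4(1)(30) = 121 - 120 = 1.
sqrt(1) = 1, so x = (11 ± 1)/2: x = 6 or x = 5.
Collecting all roots found:

x = -1, x = 4, x = 5, x = 6


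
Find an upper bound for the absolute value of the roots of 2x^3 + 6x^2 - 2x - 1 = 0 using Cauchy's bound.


Cauchy's bound: all roots r satisfy |r| <= 1 + max(|a_i/a_n|) for i = 0,...,n-1
where a_n is the leading coefficient.

Coefficients: [2, 6, -2, -1]
Leading coefficient a_n = 2
Ratios |a_i/a_n|: 3, 1, 1/2
Maximum ratio: 3
Cauchy's bound: |r| <= 1 + 3 = 4

Upper bound = 4


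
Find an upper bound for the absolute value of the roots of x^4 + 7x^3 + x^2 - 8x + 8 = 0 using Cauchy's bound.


Cauchy's bound: all roots r satisfy |r| <= 1 + max(|a_i/a_n|) for i = 0,...,n-1
where a_n is the leading coefficient.

Coefficients: [1, 7, 1, -8, 8]
Leading coefficient a_n = 1
Ratios |a_i/a_n|: 7, 1, 8, 8
Maximum ratio: 8
Cauchy's bound: |r| <= 1 + 8 = 9

Upper bound = 9


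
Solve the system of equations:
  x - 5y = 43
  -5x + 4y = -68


Using Cramer's rule:
Determinant D = (1)(4) - (-5)(-5) = 4 - 25 = -21
Dx = (43)(4) - (-68)(-5) = 172 - 340 = -168
Dy = (1)(-68) - (-5)(43) = -68 + 215 = 147
x = Dx/D = -168/-21 = 8
y = Dy/D = 147/-21 = -7

x = 8, y = -7


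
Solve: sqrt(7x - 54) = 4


Square both sides: 7x - 54 = 4^2 = 16
7x = 16 + 54 = 70
x = 10
Check: sqrt(7*10 - 54) = sqrt(16) = 4 ✓

x = 10


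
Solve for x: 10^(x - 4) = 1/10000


Express both sides with the same base.
1/10000 = 10^(-4)
Since the bases match, equate exponents: x - 4 = -4
So x = -4 - (-4) = 0

x = 0


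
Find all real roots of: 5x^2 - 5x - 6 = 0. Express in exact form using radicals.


Using the quadratic formula: x = (-b ± sqrt(b^2 - 4ac)) / (2a)
Here a = 5, b = -5, c = -6
Discriminant = b^2 - 4ac = (-5)^2 - 4(5)(-6) = 25 + 120 = 145
Since discriminant = 145 > 0, there are two real roots.
x = (5 ± sqrt(145)) / 10
Numerically: x ≈ 1.7042 or x ≈ -0.7042

x = (5 + sqrt(145)) / 10 or x = (5 - sqrt(145)) / 10


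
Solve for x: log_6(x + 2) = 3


Convert to exponential form: x + 2 = 6^3 = 216
x = 216 - 2 = 214
Check: log_6(214 + 2) = log_6(216) = log_6(216) = 3 ✓

x = 214


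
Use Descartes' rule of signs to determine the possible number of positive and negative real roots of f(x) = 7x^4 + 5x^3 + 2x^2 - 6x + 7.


Descartes' rule of signs:

For positive roots, count sign changes in f(x) = 7x^4 + 5x^3 + 2x^2 - 6x + 7:
Signs of coefficients: +, +, +, -, +
Number of sign changes: 2
Possible positive real roots: 2, 0

For negative roots, examine f(-x) = 7x^4 - 5x^3 + 2x^2 + 6x + 7:
Signs of coefficients: +, -, +, +, +
Number of sign changes: 2
Possible negative real roots: 2, 0

Positive roots: 2 or 0; Negative roots: 2 or 0


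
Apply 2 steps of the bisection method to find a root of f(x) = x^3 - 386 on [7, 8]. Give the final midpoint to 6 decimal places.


f(x) = x^3 - 386
f(7) = -43 < 0
f(8) = 126 > 0

Step 1: midpoint = (7.000000 + 8.000000)/2 = 7.500000
  f(7.500000) = 35.875000
  f(mid) > 0, so root is in [7.000000, 7.500000]

Step 2: midpoint = (7.000000 + 7.500000)/2 = 7.250000
  f(7.250000) = -4.921875
  f(mid) < 0, so root is in [7.250000, 7.500000]

midpoint = 7.250000


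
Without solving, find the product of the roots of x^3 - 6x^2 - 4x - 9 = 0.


By Vieta's formulas for x^3 + bx^2 + cx + d = 0:
  r1 + r2 + r3 = -b/a = 6
  r1*r2 + r1*r3 + r2*r3 = c/a = -4
  r1*r2*r3 = -d/a = 9


Product = 9


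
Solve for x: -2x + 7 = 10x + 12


Starting with: -2x + 7 = 10x + 12
Move all x terms to left: (-2 - 10)x = 12 - 7
Simplify: -12x = 5
Divide both sides by -12: x = -5/12

x = -5/12


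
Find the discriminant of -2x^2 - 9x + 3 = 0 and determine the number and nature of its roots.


For ax^2 + bx + c = 0, discriminant D = b^2 - 4ac
Here a = -2, b = -9, c = 3
D = (-9)^2 - 4(-2)(3) = 81 + 24 = 105

D = 105 > 0 but not a perfect square
The equation has 2 distinct real irrational roots.

Discriminant = 105, 2 distinct real irrational roots


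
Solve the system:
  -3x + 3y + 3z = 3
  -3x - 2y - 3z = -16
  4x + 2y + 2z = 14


Using Cramer's rule. Expand each determinant along the first row.
D  = (-3)*[(-2)*2 - (-3)*2] - 3*[(-3)*2 - (-3)*4] + 3*[(-3)*2 - (-2)*4]
  = (-3)*(2) - 3*(6) + 3*(2) = -18
Dx = 3*[(-2)*2 - (-3)*2] - 3*[(-16)*2 - (-3)*14] + 3*[(-16)*2 - (-2)*14]
  = 3*(2) - 3*(10) + 3*(-4) = -36
Dy = (-3)*[(-16)*2 - (-3)*14] - 3*[(-3)*2 - (-3)*4] + 3*[(-3)*14 - (-16)*4]
  = (-3)*(10) - 3*(6) + 3*(22) = 18
Dz = (-3)*[(-2)*14 - (-16)*2] - 3*[(-3)*14 - (-16)*4] + 3*[(-3)*2 - (-2)*4]
  = (-3)*(4) - 3*(22) + 3*(2) = -72
x = Dx/D = -36/-18 = 2, y = Dy/D = 18/-18 = -1, z = Dz/D = -72/-18 = 4
Check eq1: (-3)(2) + (3)(-1) + (3)(4) = 3 = 3 ✓
Check eq2: (-3)(2) + (-2)(-1) + (-3)(4) = -16 = -16 ✓
Check eq3: (4)(2) + (2)(-1) + (2)(4) = 14 = 14 ✓

x = 2, y = -1, z = 4


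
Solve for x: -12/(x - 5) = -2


Multiply both sides by (x - 5): -12 = -2(x - 5)
Distribute: -12 = -2x + 10
-2x = -12 - 10 = -22
x = 11

x = 11


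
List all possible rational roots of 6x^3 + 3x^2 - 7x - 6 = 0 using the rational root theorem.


Rational root theorem: possible roots are ±p/q where:
  p divides the constant term (-6): p ∈ {1, 2, 3, 6}
  q divides the leading coefficient (6): q ∈ {1, 2, 3, 6}

All possible rational roots: -6, -3, -2, -3/2, -1, -2/3, -1/2, -1/3, -1/6, 1/6, 1/3, 1/2, 2/3, 1, 3/2, 2, 3, 6

-6, -3, -2, -3/2, -1, -2/3, -1/2, -1/3, -1/6, 1/6, 1/3, 1/2, 2/3, 1, 3/2, 2, 3, 6


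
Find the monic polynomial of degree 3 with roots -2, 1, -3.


A monic polynomial with roots -2, 1, -3 is:
p(x) = (x + 2)(x - 1)(x + 3)
After multiplying by (x + 2): x + 2
After multiplying by (x - 1): x^2 + x - 2
After multiplying by (x + 3): x^3 + 4x^2 + x - 6

x^3 + 4x^2 + x - 6


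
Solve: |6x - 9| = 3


An absolute value equation |expr| = 3 gives two cases:
Case 1: 6x - 9 = 3
  6x = 12, so x = 2
Case 2: 6x - 9 = -3
  6x = 6, so x = 1

x = 1, x = 2


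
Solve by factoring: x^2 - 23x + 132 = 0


We need two numbers that multiply to 132 and add to -23.
Those numbers are -12 and -11 (since (-12) * (-11) = 132 and (-12) + (-11) = -23).
So x^2 - 23x + 132 = (x - 12)(x - 11) = 0
Setting each factor to zero: x = 12 or x = 11

x = 11, x = 12


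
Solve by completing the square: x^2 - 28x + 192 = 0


Start: x^2 - 28x + 192 = 0
Move constant: x^2 - 28x = -192
Half of -28 is -14, squared is 196
Add 196 to both sides: x^2 - 28x + 196 = 4
(x - 14)^2 = 4
x - 14 = ±2
x = 14 + 2 = 16 or x = 14 - 2 = 12

x = 12, x = 16


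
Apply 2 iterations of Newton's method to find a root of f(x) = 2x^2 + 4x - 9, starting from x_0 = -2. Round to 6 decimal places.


Newton's method: x_(n+1) = x_n - f(x_n)/f'(x_n)
f(x) = 2x^2 + 4x - 9
f'(x) = 4x + 4

Iteration 1:
  f(-2.000000) = -9.000000
  f'(-2.000000) = -4.000000
  x_1 = -2.000000 - (-9.000000)/(-4.000000) = -4.250000

Iteration 2:
  f(-4.250000) = 10.125000
  f'(-4.250000) = -13.000000
  x_2 = -4.250000 - (10.125000)/(-13.000000) = -3.471154

x_2 = -3.471154


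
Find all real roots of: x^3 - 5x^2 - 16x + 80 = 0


Let p(x) = x^3 - 5x^2 - 16x + 80. By the rational root theorem (leading coefficient 1), any rational root is an integer divisor of 80: try ±1, ±2, ... in turn.
Test x = 1: value = 60 ≠ 0.
Test x = -1: value = 90 ≠ 0.
Test x = 2: value = 36 ≠ 0.
Test x = -2: value = 84 ≠ 0.
Test x = 4: value = 0 ✓, so (x - 4) is a factor.
Synthetic division by (x - 4): bring down 1; 1(4) - 5 = -1; (-1)(4) - 16 = -20; (-20)(4) + 80 = 0 → quotient x^2 - x - 20, remainder 0.
Solve the quadratic x^2 - x - 20 = 0: discriminant = (-1)^2 - 4(1)(-20) = 1 + 80 = 81.
sqrt(81) = 9, so x = (1 ± 9)/2: x = 5 or x = -4.

x = -4, x = 4, x = 5


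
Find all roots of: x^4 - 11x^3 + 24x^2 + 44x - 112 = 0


Let p(x) = x^4 - 11x^3 + 24x^2 + 44x - 112. By the rational root theorem (leading coefficient 1), any rational root is an integer divisor of 112: try ±1, ±2, ... in turn.
Test x = 1: value = -54 ≠ 0.
Test x = -1: value = -120 ≠ 0.
Test x = 2: value = 0 ✓, so (x - 2) is a factor.
Synthetic division by (x - 2): bring down 1; 1(2) - 11 = -9; (-9)(2) + 24 = 6; 6(2) + 44 = 56; 56(2) - 112 = 0 → quotient x^3 - 9x^2 + 6x + 56, remainder 0.
Continue with the quotient x^3 - 9x^2 + 6x + 56 (candidates must divide 56; re-test x = 2 first in case it repeats).
Test x = 2: value = 40 ≠ 0.
Test x = -2: value = 0 ✓, so (x + 2) is a factor.
Synthetic division by (x + 2): bring down 1; 1(-2) - 9 = -11; (-11)(-2) + 6 = 28; 28(-2) + 56 = 0 → quotient x^2 - 11x + 28, remainder 0.
Solve the quadratic x^2 - 11x + 28 = 0: discriminant = (-11)^2 - 4(1)(28) = 121 - 112 = 9.
sqrt(9) = 3, so x = (11 ± 3)/2: x = 7 or x = 4.
Collecting all roots found:

x = -2, x = 2, x = 4, x = 7


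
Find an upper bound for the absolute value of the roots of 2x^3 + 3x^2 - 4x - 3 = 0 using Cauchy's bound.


Cauchy's bound: all roots r satisfy |r| <= 1 + max(|a_i/a_n|) for i = 0,...,n-1
where a_n is the leading coefficient.

Coefficients: [2, 3, -4, -3]
Leading coefficient a_n = 2
Ratios |a_i/a_n|: 3/2, 2, 3/2
Maximum ratio: 2
Cauchy's bound: |r| <= 1 + 2 = 3

Upper bound = 3


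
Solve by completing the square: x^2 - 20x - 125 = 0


Start: x^2 - 20x - 125 = 0
Move constant: x^2 - 20x = 125
Half of -20 is -10, squared is 100
Add 100 to both sides: x^2 - 20x + 100 = 225
(x - 10)^2 = 225
x - 10 = ±15
x = 10 + 15 = 25 or x = 10 - 15 = -5

x = -5, x = 25


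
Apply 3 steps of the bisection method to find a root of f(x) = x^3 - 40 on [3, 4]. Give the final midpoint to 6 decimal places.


f(x) = x^3 - 40
f(3) = -13 < 0
f(4) = 24 > 0

Step 1: midpoint = (3.000000 + 4.000000)/2 = 3.500000
  f(3.500000) = 2.875000
  f(mid) > 0, so root is in [3.000000, 3.500000]

Step 2: midpoint = (3.000000 + 3.500000)/2 = 3.250000
  f(3.250000) = -5.671875
  f(mid) < 0, so root is in [3.250000, 3.500000]

Step 3: midpoint = (3.250000 + 3.500000)/2 = 3.375000
  f(3.375000) = -1.556641
  f(mid) < 0, so root is in [3.375000, 3.500000]

midpoint = 3.375000


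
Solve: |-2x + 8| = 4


An absolute value equation |expr| = 4 gives two cases:
Case 1: -2x + 8 = 4
  -2x = -4, so x = 2
Case 2: -2x + 8 = -4
  -2x = -12, so x = 6

x = 2, x = 6


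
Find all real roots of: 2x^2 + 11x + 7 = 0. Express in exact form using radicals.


Using the quadratic formula: x = (-b ± sqrt(b^2 - 4ac)) / (2a)
Here a = 2, b = 11, c = 7
Discriminant = b^2 - 4ac = 11^2 - 4(2)(7) = 121 - 56 = 65
Since discriminant = 65 > 0, there are two real roots.
x = (-11 ± sqrt(65)) / 4
Numerically: x ≈ -0.7344 or x ≈ -4.7656

x = (-11 + sqrt(65)) / 4 or x = (-11 - sqrt(65)) / 4


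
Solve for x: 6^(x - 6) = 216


Express both sides with the same base.
216 = 6^3
Since the bases match, equate exponents: x - 6 = 3
So x = 3 - (-6) = 9

x = 9


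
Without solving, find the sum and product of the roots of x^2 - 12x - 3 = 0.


By Vieta's formulas for ax^2 + bx + c = 0:
  Sum of roots = -b/a
  Product of roots = c/a

Here a = 1, b = -12, c = -3
Sum = -(-12)/1 = 12
Product = -3/1 = -3

Sum = 12, Product = -3


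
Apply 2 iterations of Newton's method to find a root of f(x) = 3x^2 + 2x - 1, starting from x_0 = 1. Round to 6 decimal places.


Newton's method: x_(n+1) = x_n - f(x_n)/f'(x_n)
f(x) = 3x^2 + 2x - 1
f'(x) = 6x + 2

Iteration 1:
  f(1.000000) = 4.000000
  f'(1.000000) = 8.000000
  x_1 = 1.000000 - (4.000000)/(8.000000) = 0.500000

Iteration 2:
  f(0.500000) = 0.750000
  f'(0.500000) = 5.000000
  x_2 = 0.500000 - (0.750000)/(5.000000) = 0.350000

x_2 = 0.350000


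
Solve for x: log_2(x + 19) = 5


Convert to exponential form: x + 19 = 2^5 = 32
x = 32 - 19 = 13
Check: log_2(13 + 19) = log_2(32) = log_2(32) = 5 ✓

x = 13


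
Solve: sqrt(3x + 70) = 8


Square both sides: 3x + 70 = 8^2 = 64
3x = 64 - 70 = -6
x = -2
Check: sqrt(3*(-2) + 70) = sqrt(64) = 8 ✓

x = -2


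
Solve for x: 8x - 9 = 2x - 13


Starting with: 8x - 9 = 2x - 13
Move all x terms to left: (8 - 2)x = -13 + 9
Simplify: 6x = -4
Divide both sides by 6: x = -2/3

x = -2/3


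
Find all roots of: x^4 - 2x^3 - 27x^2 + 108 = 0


Let p(x) = x^4 - 2x^3 - 27x^2 + 108. By the rational root theorem (leading coefficient 1), any rational root is an integer divisor of 108: try ±1, ±2, ... in turn.
Test x = 1: value = 80 ≠ 0.
Test x = -1: value = 84 ≠ 0.
Test x = 2: value = 0 ✓, so (x - 2) is a factor.
Synthetic division by (x - 2): bring down 1; 1(2) - 2 = 0; 0(2) - 27 = -27; (-27)(2) + 0 = -54; (-54)(2) + 108 = 0 → quotient x^3 - 27x - 54, remainder 0.
Continue with the quotient x^3 - 27x - 54 (candidates must divide 54; re-test x = 2 first in case it repeats).
Test x = 2: value = -100 ≠ 0.
Test x = -2: value = -8 ≠ 0.
Test x = 3: value = -108 ≠ 0.
Test x = -3: value = 0 ✓, so (x + 3) is a factor.
Synthetic division by (x + 3): bring down 1; 1(-3) + 0 = -3; (-3)(-3) - 27 = -18; (-18)(-3) - 54 = 0 → quotient x^2 - 3x - 18, remainder 0.
Solve the quadratic x^2 - 3x - 18 = 0: discriminant = (-3)^2 - 4(1)(-18) = 9 + 72 = 81.
sqrt(81) = 9, so x = (3 ± 9)/2: x = 6 or x = -3.
Collecting all roots found:

x = -3 (multiplicity 2), x = 2, x = 6


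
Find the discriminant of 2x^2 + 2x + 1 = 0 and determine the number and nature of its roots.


For ax^2 + bx + c = 0, discriminant D = b^2 - 4ac
Here a = 2, b = 2, c = 1
D = (2)^2 - 4(2)(1) = 4 - 8 = -4

D = -4 < 0
The equation has no real roots (2 complex conjugate roots).

Discriminant = -4, no real roots (2 complex conjugate roots)


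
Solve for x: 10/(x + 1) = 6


Multiply both sides by (x + 1): 10 = 6(x + 1)
Distribute: 10 = 6x + 6
6x = 10 - 6 = 4
x = 2/3

x = 2/3


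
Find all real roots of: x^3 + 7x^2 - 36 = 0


Let p(x) = x^3 + 7x^2 - 36. By the rational root theorem (leading coefficient 1), any rational root is an integer divisor of 36: try ±1, ±2, ... in turn.
Test x = 1: value = -28 ≠ 0.
Test x = -1: value = -30 ≠ 0.
Test x = 2: value = 0 ✓, so (x - 2) is a factor.
Synthetic division by (x - 2): bring down 1; 1(2) + 7 = 9; 9(2) + 0 = 18; 18(2) - 36 = 0 → quotient x^2 + 9x + 18, remainder 0.
Solve the quadratic x^2 + 9x + 18 = 0: discriminant = 9^2 - 4(1)(18) = 81 - 72 = 9.
sqrt(9) = 3, so x = (-9 ± 3)/2: x = -3 or x = -6.

x = -6, x = -3, x = 2


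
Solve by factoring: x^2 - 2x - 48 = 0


We need two numbers that multiply to -48 and add to -2.
Those numbers are 6 and -8 (since 6 * (-8) = -48 and 6 + (-8) = -2).
So x^2 - 2x - 48 = (x + 6)(x - 8) = 0
Setting each factor to zero: x = -6 or x = 8

x = -6, x = 8


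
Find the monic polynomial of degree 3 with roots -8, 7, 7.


A monic polynomial with roots -8, 7, 7 is:
p(x) = (x + 8)(x - 7)(x - 7)
After multiplying by (x + 8): x + 8
After multiplying by (x - 7): x^2 + x - 56
After multiplying by (x - 7): x^3 - 6x^2 - 63x + 392

x^3 - 6x^2 - 63x + 392


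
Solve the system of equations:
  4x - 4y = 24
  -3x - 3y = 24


Using Cramer's rule:
Determinant D = (4)(-3) - (-3)(-4) = -12 - 12 = -24
Dx = (24)(-3) - (24)(-4) = -72 + 96 = 24
Dy = (4)(24) - (-3)(24) = 96 + 72 = 168
x = Dx/D = 24/-24 = -1
y = Dy/D = 168/-24 = -7

x = -1, y = -7


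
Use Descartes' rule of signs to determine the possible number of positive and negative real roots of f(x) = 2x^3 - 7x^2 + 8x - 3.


Descartes' rule of signs:

For positive roots, count sign changes in f(x) = 2x^3 - 7x^2 + 8x - 3:
Signs of coefficients: +, -, +, -
Number of sign changes: 3
Possible positive real roots: 3, 1

For negative roots, examine f(-x) = -2x^3 - 7x^2 - 8x - 3:
Signs of coefficients: -, -, -, -
Number of sign changes: 0
Possible negative real roots: 0

Positive roots: 3 or 1; Negative roots: 0


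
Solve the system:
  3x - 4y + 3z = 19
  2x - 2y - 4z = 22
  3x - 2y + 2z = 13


Using Cramer's rule. Expand each determinant along the first row.
D  = 3*[(-2)*2 - (-4)*(-2)] - (-4)*[2*2 - (-4)*3] + 3*[2*(-2) - (-2)*3]
  = 3*(-12) - (-4)*(16) + 3*(2) = 34
Dx = 19*[(-2)*2 - (-4)*(-2)] - (-4)*[22*2 - (-4)*13] + 3*[22*(-2) - (-2)*13]
  = 19*(-12) - (-4)*(96) + 3*(-18) = 102
Dy = 3*[22*2 - (-4)*13] - 19*[2*2 - (-4)*3] + 3*[2*13 - 22*3]
  = 3*(96) - 19*(16) + 3*(-40) = -136
Dz = 3*[(-2)*13 - 22*(-2)] - (-4)*[2*13 - 22*3] + 19*[2*(-2) - (-2)*3]
  = 3*(18) - (-4)*(-40) + 19*(2) = -68
x = Dx/D = 102/34 = 3, y = Dy/D = -136/34 = -4, z = Dz/D = -68/34 = -2
Check eq1: (3)(3) + (-4)(-4) + (3)(-2) = 19 = 19 ✓
Check eq2: (2)(3) + (-2)(-4) + (-4)(-2) = 22 = 22 ✓
Check eq3: (3)(3) + (-2)(-4) + (2)(-2) = 13 = 13 ✓

x = 3, y = -4, z = -2


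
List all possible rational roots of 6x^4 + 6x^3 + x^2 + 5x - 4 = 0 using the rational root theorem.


Rational root theorem: possible roots are ±p/q where:
  p divides the constant term (-4): p ∈ {1, 2, 4}
  q divides the leading coefficient (6): q ∈ {1, 2, 3, 6}

All possible rational roots: -4, -2, -4/3, -1, -2/3, -1/2, -1/3, -1/6, 1/6, 1/3, 1/2, 2/3, 1, 4/3, 2, 4

-4, -2, -4/3, -1, -2/3, -1/2, -1/3, -1/6, 1/6, 1/3, 1/2, 2/3, 1, 4/3, 2, 4


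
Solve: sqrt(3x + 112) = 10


Square both sides: 3x + 112 = 10^2 = 100
3x = 100 - 112 = -12
x = -4
Check: sqrt(3*(-4) + 112) = sqrt(100) = 10 ✓

x = -4


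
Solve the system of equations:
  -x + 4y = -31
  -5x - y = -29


Using Cramer's rule:
Determinant D = (-1)(-1) - (-5)(4) = 1 + 20 = 21
Dx = (-31)(-1) - (-29)(4) = 31 + 116 = 147
Dy = (-1)(-29) - (-5)(-31) = 29 - 155 = -126
x = Dx/D = 147/21 = 7
y = Dy/D = -126/21 = -6

x = 7, y = -6


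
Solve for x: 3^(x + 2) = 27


Express both sides with the same base.
27 = 3^3
Since the bases match, equate exponents: x + 2 = 3
So x = 3 - (2) = 1

x = 1


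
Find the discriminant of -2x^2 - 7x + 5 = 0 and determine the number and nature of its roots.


For ax^2 + bx + c = 0, discriminant D = b^2 - 4ac
Here a = -2, b = -7, c = 5
D = (-7)^2 - 4(-2)(5) = 49 + 40 = 89

D = 89 > 0 but not a perfect square
The equation has 2 distinct real irrational roots.

Discriminant = 89, 2 distinct real irrational roots


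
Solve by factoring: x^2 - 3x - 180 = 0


We need two numbers that multiply to -180 and add to -3.
Those numbers are 12 and -15 (since 12 * (-15) = -180 and 12 + (-15) = -3).
So x^2 - 3x - 180 = (x + 12)(x - 15) = 0
Setting each factor to zero: x = -12 or x = 15

x = -12, x = 15


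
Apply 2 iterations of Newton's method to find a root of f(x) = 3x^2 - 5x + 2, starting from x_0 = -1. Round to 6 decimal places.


Newton's method: x_(n+1) = x_n - f(x_n)/f'(x_n)
f(x) = 3x^2 - 5x + 2
f'(x) = 6x - 5

Iteration 1:
  f(-1.000000) = 10.000000
  f'(-1.000000) = -11.000000
  x_1 = -1.000000 - (10.000000)/(-11.000000) = -0.090909

Iteration 2:
  f(-0.090909) = 2.479339
  f'(-0.090909) = -5.545455
  x_2 = -0.090909 - (2.479339)/(-5.545455) = 0.356185

x_2 = 0.356185


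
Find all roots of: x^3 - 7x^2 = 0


The lowest-degree term is x^2, so x = 0 is a root with multiplicity 2. Factor out x^2:
  x - 7 = 0
Linear factor x - 7 = 0 gives x = 7.
Collecting all roots found:

x = 0 (multiplicity 2), x = 7


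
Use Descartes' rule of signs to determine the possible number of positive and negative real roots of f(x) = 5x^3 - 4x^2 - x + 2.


Descartes' rule of signs:

For positive roots, count sign changes in f(x) = 5x^3 - 4x^2 - x + 2:
Signs of coefficients: +, -, -, +
Number of sign changes: 2
Possible positive real roots: 2, 0

For negative roots, examine f(-x) = -5x^3 - 4x^2 + x + 2:
Signs of coefficients: -, -, +, +
Number of sign changes: 1
Possible negative real roots: 1

Positive roots: 2 or 0; Negative roots: 1


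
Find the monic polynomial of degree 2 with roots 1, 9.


A monic polynomial with roots 1, 9 is:
p(x) = (x - 1)(x - 9)
After multiplying by (x - 1): x - 1
After multiplying by (x - 9): x^2 - 10x + 9

x^2 - 10x + 9


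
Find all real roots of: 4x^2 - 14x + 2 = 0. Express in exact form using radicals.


Using the quadratic formula: x = (-b ± sqrt(b^2 - 4ac)) / (2a)
Here a = 4, b = -14, c = 2
Discriminant = b^2 - 4ac = (-14)^2 - 4(4)(2) = 196 - 32 = 164
Since discriminant = 164 > 0, there are two real roots.
x = (14 ± 2*sqrt(41)) / 8
Simplifying: x = (7 ± sqrt(41)) / 4
Numerically: x ≈ 3.3508 or x ≈ 0.1492

x = (7 + sqrt(41)) / 4 or x = (7 - sqrt(41)) / 4


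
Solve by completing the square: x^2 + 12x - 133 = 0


Start: x^2 + 12x - 133 = 0
Move constant: x^2 + 12x = 133
Half of 12 is 6, squared is 36
Add 36 to both sides: x^2 + 12x + 36 = 169
(x + 6)^2 = 169
x + 6 = ±13
x = -6 + 13 = 7 or x = -6 - 13 = -19

x = -19, x = 7


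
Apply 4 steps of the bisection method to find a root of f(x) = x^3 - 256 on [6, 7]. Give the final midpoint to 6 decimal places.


f(x) = x^3 - 256
f(6) = -40 < 0
f(7) = 87 > 0

Step 1: midpoint = (6.000000 + 7.000000)/2 = 6.500000
  f(6.500000) = 18.625000
  f(mid) > 0, so root is in [6.000000, 6.500000]

Step 2: midpoint = (6.000000 + 6.500000)/2 = 6.250000
  f(6.250000) = -11.859375
  f(mid) < 0, so root is in [6.250000, 6.500000]

Step 3: midpoint = (6.250000 + 6.500000)/2 = 6.375000
  f(6.375000) = 3.083984
  f(mid) > 0, so root is in [6.250000, 6.375000]

Step 4: midpoint = (6.250000 + 6.375000)/2 = 6.312500
  f(6.312500) = -4.461670
  f(mid) < 0, so root is in [6.312500, 6.375000]

midpoint = 6.312500


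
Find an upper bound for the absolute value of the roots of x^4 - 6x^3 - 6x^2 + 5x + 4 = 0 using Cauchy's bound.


Cauchy's bound: all roots r satisfy |r| <= 1 + max(|a_i/a_n|) for i = 0,...,n-1
where a_n is the leading coefficient.

Coefficients: [1, -6, -6, 5, 4]
Leading coefficient a_n = 1
Ratios |a_i/a_n|: 6, 6, 5, 4
Maximum ratio: 6
Cauchy's bound: |r| <= 1 + 6 = 7

Upper bound = 7


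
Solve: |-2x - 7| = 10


An absolute value equation |expr| = 10 gives two cases:
Case 1: -2x - 7 = 10
  -2x = 17, so x = -17/2
Case 2: -2x - 7 = -10
  -2x = -3, so x = 3/2

x = -17/2, x = 3/2


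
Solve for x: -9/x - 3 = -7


Subtract -3 from both sides: -9/x = -4
Multiply both sides by x: -9 = -4 * x
Divide by -4: x = 9/4

x = 9/4


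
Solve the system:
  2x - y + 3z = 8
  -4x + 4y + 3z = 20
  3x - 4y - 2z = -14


Using Cramer's rule. Expand each determinant along the first row.
D  = 2*[4*(-2) - 3*(-4)] - (-1)*[(-4)*(-2) - 3*3] + 3*[(-4)*(-4) - 4*3]
  = 2*(4) - (-1)*(-1) + 3*(4) = 19
Dx = 8*[4*(-2) - 3*(-4)] - (-1)*[20*(-2) - 3*(-14)] + 3*[20*(-4) - 4*(-14)]
  = 8*(4) - (-1)*(2) + 3*(-24) = -38
Dy = 2*[20*(-2) - 3*(-14)] - 8*[(-4)*(-2) - 3*3] + 3*[(-4)*(-14) - 20*3]
  = 2*(2) - 8*(-1) + 3*(-4) = 0
Dz = 2*[4*(-14) - 20*(-4)] - (-1)*[(-4)*(-14) - 20*3] + 8*[(-4)*(-4) - 4*3]
  = 2*(24) - (-1)*(-4) + 8*(4) = 76
x = Dx/D = -38/19 = -2, y = Dy/D = 0/19 = 0, z = Dz/D = 76/19 = 4
Check eq1: (2)(-2) + (-1)(0) + (3)(4) = 8 = 8 ✓
Check eq2: (-4)(-2) + (4)(0) + (3)(4) = 20 = 20 ✓
Check eq3: (3)(-2) + (-4)(0) + (-2)(4) = -14 = -14 ✓

x = -2, y = 0, z = 4


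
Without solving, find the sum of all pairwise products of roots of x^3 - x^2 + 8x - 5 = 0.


By Vieta's formulas for x^3 + bx^2 + cx + d = 0:
  r1 + r2 + r3 = -b/a = 1
  r1*r2 + r1*r3 + r2*r3 = c/a = 8
  r1*r2*r3 = -d/a = 5


Sum of pairwise products = 8


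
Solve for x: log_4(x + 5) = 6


Convert to exponential form: x + 5 = 4^6 = 4096
x = 4096 - 5 = 4091
Check: log_4(4091 + 5) = log_4(4096) = log_4(4096) = 6 ✓

x = 4091


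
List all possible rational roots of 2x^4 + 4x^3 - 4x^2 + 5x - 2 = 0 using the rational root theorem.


Rational root theorem: possible roots are ±p/q where:
  p divides the constant term (-2): p ∈ {1, 2}
  q divides the leading coefficient (2): q ∈ {1, 2}

All possible rational roots: -2, -1, -1/2, 1/2, 1, 2

-2, -1, -1/2, 1/2, 1, 2


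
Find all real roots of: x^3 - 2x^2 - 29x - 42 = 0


Let p(x) = x^3 - 2x^2 - 29x - 42. By the rational root theorem (leading coefficient 1), any rational root is an integer divisor of 42: try ±1, ±2, ... in turn.
Test x = 1: value = -72 ≠ 0.
Test x = -1: value = -16 ≠ 0.
Test x = 2: value = -100 ≠ 0.
Test x = -2: value = 0 ✓, so (x + 2) is a factor.
Synthetic division by (x + 2): bring down 1; 1(-2) - 2 = -4; (-4)(-2) - 29 = -21; (-21)(-2) - 42 = 0 → quotient x^2 - 4x - 21, remainder 0.
Solve the quadratic x^2 - 4x - 21 = 0: discriminant = (-4)^2 - 4(1)(-21) = 16 + 84 = 100.
sqrt(100) = 10, so x = (4 ± 10)/2: x = 7 or x = -3.

x = -3, x = -2, x = 7


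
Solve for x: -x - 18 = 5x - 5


Starting with: -x - 18 = 5x - 5
Move all x terms to left: (-1 - 5)x = -5 + 18
Simplify: -6x = 13
Divide both sides by -6: x = -13/6

x = -13/6


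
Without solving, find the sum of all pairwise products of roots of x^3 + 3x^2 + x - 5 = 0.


By Vieta's formulas for x^3 + bx^2 + cx + d = 0:
  r1 + r2 + r3 = -b/a = -3
  r1*r2 + r1*r3 + r2*r3 = c/a = 1
  r1*r2*r3 = -d/a = 5


Sum of pairwise products = 1


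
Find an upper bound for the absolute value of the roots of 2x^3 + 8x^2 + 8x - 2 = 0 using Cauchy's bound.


Cauchy's bound: all roots r satisfy |r| <= 1 + max(|a_i/a_n|) for i = 0,...,n-1
where a_n is the leading coefficient.

Coefficients: [2, 8, 8, -2]
Leading coefficient a_n = 2
Ratios |a_i/a_n|: 4, 4, 1
Maximum ratio: 4
Cauchy's bound: |r| <= 1 + 4 = 5

Upper bound = 5


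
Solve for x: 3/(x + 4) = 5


Multiply both sides by (x + 4): 3 = 5(x + 4)
Distribute: 3 = 5x + 20
5x = 3 - 20 = -17
x = -17/5

x = -17/5


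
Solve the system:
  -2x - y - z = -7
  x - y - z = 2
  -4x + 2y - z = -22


Using Cramer's rule. Expand each determinant along the first row.
D  = (-2)*[(-1)*(-1) - (-1)*2] - (-1)*[1*(-1) - (-1)*(-4)] + (-1)*[1*2 - (-1)*(-4)]
  = (-2)*(3) - (-1)*(-5) + (-1)*(-2) = -9
Dx = (-7)*[(-1)*(-1) - (-1)*2] - (-1)*[2*(-1) - (-1)*(-22)] + (-1)*[2*2 - (-1)*(-22)]
  = (-7)*(3) - (-1)*(-24) + (-1)*(-18) = -27
Dy = (-2)*[2*(-1) - (-1)*(-22)] - (-7)*[1*(-1) - (-1)*(-4)] + (-1)*[1*(-22) - 2*(-4)]
  = (-2)*(-24) - (-7)*(-5) + (-1)*(-14) = 27
Dz = (-2)*[(-1)*(-22) - 2*2] - (-1)*[1*(-22) - 2*(-4)] + (-7)*[1*2 - (-1)*(-4)]
  = (-2)*(18) - (-1)*(-14) + (-7)*(-2) = -36
x = Dx/D = -27/-9 = 3, y = Dy/D = 27/-9 = -3, z = Dz/D = -36/-9 = 4
Check eq1: (-2)(3) + (-1)(-3) + (-1)(4) = -7 = -7 ✓
Check eq2: (1)(3) + (-1)(-3) + (-1)(4) = 2 = 2 ✓
Check eq3: (-4)(3) + (2)(-3) + (-1)(4) = -22 = -22 ✓

x = 3, y = -3, z = 4


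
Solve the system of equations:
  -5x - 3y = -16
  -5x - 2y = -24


Using Cramer's rule:
Determinant D = (-5)(-2) - (-5)(-3) = 10 - 15 = -5
Dx = (-16)(-2) - (-24)(-3) = 32 - 72 = -40
Dy = (-5)(-24) - (-5)(-16) = 120 - 80 = 40
x = Dx/D = -40/-5 = 8
y = Dy/D = 40/-5 = -8

x = 8, y = -8


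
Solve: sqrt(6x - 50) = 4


Square both sides: 6x - 50 = 4^2 = 16
6x = 16 + 50 = 66
x = 11
Check: sqrt(6*11 - 50) = sqrt(16) = 4 ✓

x = 11


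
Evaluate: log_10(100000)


We need the exponent such that 10^? = 100000
10^5 = 100000
Therefore log_10(100000) = 5

5


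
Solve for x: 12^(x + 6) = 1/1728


Express both sides with the same base.
1/1728 = 12^(-3)
Since the bases match, equate exponents: x + 6 = -3
So x = -3 - (6) = -9

x = -9


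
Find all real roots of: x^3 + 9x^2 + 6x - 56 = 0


Let p(x) = x^3 + 9x^2 + 6x - 56. By the rational root theorem (leading coefficient 1), any rational root is an integer divisor of 56: try ±1, ±2, ... in turn.
Test x = 1: value = -40 ≠ 0.
Test x = -1: value = -54 ≠ 0.
Test x = 2: value = 0 ✓, so (x - 2) is a factor.
Synthetic division by (x - 2): bring down 1; 1(2) + 9 = 11; 11(2) + 6 = 28; 28(2) - 56 = 0 → quotient x^2 + 11x + 28, remainder 0.
Solve the quadratic x^2 + 11x + 28 = 0: discriminant = 11^2 - 4(1)(28) = 121 - 112 = 9.
sqrt(9) = 3, so x = (-11 ± 3)/2: x = -4 or x = -7.

x = -7, x = -4, x = 2


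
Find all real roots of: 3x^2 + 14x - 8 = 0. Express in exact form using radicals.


Using the quadratic formula: x = (-b ± sqrt(b^2 - 4ac)) / (2a)
Here a = 3, b = 14, c = -8
Discriminant = b^2 - 4ac = 14^2 - 4(3)(-8) = 196 + 96 = 292
Since discriminant = 292 > 0, there are two real roots.
x = (-14 ± 2*sqrt(73)) / 6
Simplifying: x = (-7 ± sqrt(73)) / 3
Numerically: x ≈ 0.5147 or x ≈ -5.1813

x = (-7 + sqrt(73)) / 3 or x = (-7 - sqrt(73)) / 3


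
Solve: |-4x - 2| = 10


An absolute value equation |expr| = 10 gives two cases:
Case 1: -4x - 2 = 10
  -4x = 12, so x = -3
Case 2: -4x - 2 = -10
  -4x = -8, so x = 2

x = -3, x = 2


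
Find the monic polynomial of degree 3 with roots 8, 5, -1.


A monic polynomial with roots 8, 5, -1 is:
p(x) = (x - 8)(x - 5)(x + 1)
After multiplying by (x - 8): x - 8
After multiplying by (x - 5): x^2 - 13x + 40
After multiplying by (x + 1): x^3 - 12x^2 + 27x + 40

x^3 - 12x^2 + 27x + 40


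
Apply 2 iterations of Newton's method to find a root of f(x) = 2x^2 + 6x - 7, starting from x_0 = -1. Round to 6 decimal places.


Newton's method: x_(n+1) = x_n - f(x_n)/f'(x_n)
f(x) = 2x^2 + 6x - 7
f'(x) = 4x + 6

Iteration 1:
  f(-1.000000) = -11.000000
  f'(-1.000000) = 2.000000
  x_1 = -1.000000 - (-11.000000)/(2.000000) = 4.500000

Iteration 2:
  f(4.500000) = 60.500000
  f'(4.500000) = 24.000000
  x_2 = 4.500000 - (60.500000)/(24.000000) = 1.979167

x_2 = 1.979167


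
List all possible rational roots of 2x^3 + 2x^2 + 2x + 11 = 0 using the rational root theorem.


Rational root theorem: possible roots are ±p/q where:
  p divides the constant term (11): p ∈ {1, 11}
  q divides the leading coefficient (2): q ∈ {1, 2}

All possible rational roots: -11, -11/2, -1, -1/2, 1/2, 1, 11/2, 11

-11, -11/2, -1, -1/2, 1/2, 1, 11/2, 11


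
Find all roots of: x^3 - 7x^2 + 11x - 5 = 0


Let p(x) = x^3 - 7x^2 + 11x - 5. By the rational root theorem (leading coefficient 1), any rational root is an integer divisor of 5: try ±1, ±2, ... in turn.
Test x = 1: value = 0 ✓, so (x - 1) is a factor.
Synthetic division by (x - 1): bring down 1; 1(1) - 7 = -6; (-6)(1) + 11 = 5; 5(1) - 5 = 0 → quotient x^2 - 6x + 5, remainder 0.
Solve the quadratic x^2 - 6x + 5 = 0: discriminant = (-6)^2 - 4(1)(5) = 36 - 20 = 16.
sqrt(16) = 4, so x = (6 ± 4)/2: x = 5 or x = 1.
Collecting all roots found:

x = 1 (multiplicity 2), x = 5


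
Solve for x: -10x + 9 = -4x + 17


Starting with: -10x + 9 = -4x + 17
Move all x terms to left: (-10 + 4)x = 17 - 9
Simplify: -6x = 8
Divide both sides by -6: x = -4/3

x = -4/3


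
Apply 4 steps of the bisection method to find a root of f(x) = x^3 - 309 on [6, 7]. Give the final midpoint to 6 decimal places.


f(x) = x^3 - 309
f(6) = -93 < 0
f(7) = 34 > 0

Step 1: midpoint = (6.000000 + 7.000000)/2 = 6.500000
  f(6.500000) = -34.375000
  f(mid) < 0, so root is in [6.500000, 7.000000]

Step 2: midpoint = (6.500000 + 7.000000)/2 = 6.750000
  f(6.750000) = -1.453125
  f(mid) < 0, so root is in [6.750000, 7.000000]

Step 3: midpoint = (6.750000 + 7.000000)/2 = 6.875000
  f(6.875000) = 15.951172
  f(mid) > 0, so root is in [6.750000, 6.875000]

Step 4: midpoint = (6.750000 + 6.875000)/2 = 6.812500
  f(6.812500) = 7.169189
  f(mid) > 0, so root is in [6.750000, 6.812500]

midpoint = 6.812500


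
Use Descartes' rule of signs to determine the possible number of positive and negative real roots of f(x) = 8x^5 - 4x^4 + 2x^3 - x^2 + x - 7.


Descartes' rule of signs:

For positive roots, count sign changes in f(x) = 8x^5 - 4x^4 + 2x^3 - x^2 + x - 7:
Signs of coefficients: +, -, +, -, +, -
Number of sign changes: 5
Possible positive real roots: 5, 3, 1

For negative roots, examine f(-x) = -8x^5 - 4x^4 - 2x^3 - x^2 - x - 7:
Signs of coefficients: -, -, -, -, -, -
Number of sign changes: 0
Possible negative real roots: 0

Positive roots: 5 or 3 or 1; Negative roots: 0


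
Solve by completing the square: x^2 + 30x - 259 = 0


Start: x^2 + 30x - 259 = 0
Move constant: x^2 + 30x = 259
Half of 30 is 15, squared is 225
Add 225 to both sides: x^2 + 30x + 225 = 484
(x + 15)^2 = 484
x + 15 = ±22
x = -15 + 22 = 7 or x = -15 - 22 = -37

x = -37, x = 7


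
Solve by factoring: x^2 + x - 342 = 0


We need two numbers that multiply to -342 and add to 1.
Those numbers are -18 and 19 (since (-18) * 19 = -342 and (-18) + 19 = 1).
So x^2 + x - 342 = (x - 18)(x + 19) = 0
Setting each factor to zero: x = 18 or x = -19

x = -19, x = 18


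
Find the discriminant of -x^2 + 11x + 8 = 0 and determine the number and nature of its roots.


For ax^2 + bx + c = 0, discriminant D = b^2 - 4ac
Here a = -1, b = 11, c = 8
D = (11)^2 - 4(-1)(8) = 121 + 32 = 153

D = 153 > 0 but not a perfect square
The equation has 2 distinct real irrational roots.

Discriminant = 153, 2 distinct real irrational roots


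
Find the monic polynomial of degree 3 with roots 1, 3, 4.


A monic polynomial with roots 1, 3, 4 is:
p(x) = (x - 1)(x - 3)(x - 4)
After multiplying by (x - 1): x - 1
After multiplying by (x - 3): x^2 - 4x + 3
After multiplying by (x - 4): x^3 - 8x^2 + 19x - 12

x^3 - 8x^2 + 19x - 12


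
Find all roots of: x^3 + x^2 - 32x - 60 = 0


Let p(x) = x^3 + x^2 - 32x - 60. By the rational root theorem (leading coefficient 1), any rational root is an integer divisor of 60: try ±1, ±2, ... in turn.
Test x = 1: value = -90 ≠ 0.
Test x = -1: value = -28 ≠ 0.
Test x = 2: value = -112 ≠ 0.
Test x = -2: value = 0 ✓, so (x + 2) is a factor.
Synthetic division by (x + 2): bring down 1; 1(-2) + 1 = -1; (-1)(-2) - 32 = -30; (-30)(-2) - 60 = 0 → quotient x^2 - x - 30, remainder 0.
Solve the quadratic x^2 - x - 30 = 0: discriminant = (-1)^2 - 4(1)(-30) = 1 + 120 = 121.
sqrt(121) = 11, so x = (1 ± 11)/2: x = 6 or x = -5.
Collecting all roots found:

x = -5, x = -2, x = 6


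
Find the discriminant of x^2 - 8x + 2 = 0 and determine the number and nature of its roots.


For ax^2 + bx + c = 0, discriminant D = b^2 - 4ac
Here a = 1, b = -8, c = 2
D = (-8)^2 - 4(1)(2) = 64 - 8 = 56

D = 56 > 0 but not a perfect square
The equation has 2 distinct real irrational roots.

Discriminant = 56, 2 distinct real irrational roots


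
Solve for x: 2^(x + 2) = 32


Express both sides with the same base.
32 = 2^5
Since the bases match, equate exponents: x + 2 = 5
So x = 5 - (2) = 3

x = 3


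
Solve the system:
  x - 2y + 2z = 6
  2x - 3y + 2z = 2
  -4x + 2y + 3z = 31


Using Cramer's rule. Expand each determinant along the first row.
D  = 1*[(-3)*3 - 2*2] - (-2)*[2*3 - 2*(-4)] + 2*[2*2 - (-3)*(-4)]
  = 1*(-13) - (-2)*(14) + 2*(-8) = -1
Dx = 6*[(-3)*3 - 2*2] - (-2)*[2*3 - 2*31] + 2*[2*2 - (-3)*31]
  = 6*(-13) - (-2)*(-56) + 2*(97) = 4
Dy = 1*[2*3 - 2*31] - 6*[2*3 - 2*(-4)] + 2*[2*31 - 2*(-4)]
  = 1*(-56) - 6*(14) + 2*(70) = 0
Dz = 1*[(-3)*31 - 2*2] - (-2)*[2*31 - 2*(-4)] + 6*[2*2 - (-3)*(-4)]
  = 1*(-97) - (-2)*(70) + 6*(-8) = -5
x = Dx/D = 4/-1 = -4, y = Dy/D = 0/-1 = 0, z = Dz/D = -5/-1 = 5
Check eq1: (1)(-4) + (-2)(0) + (2)(5) = 6 = 6 ✓
Check eq2: (2)(-4) + (-3)(0) + (2)(5) = 2 = 2 ✓
Check eq3: (-4)(-4) + (2)(0) + (3)(5) = 31 = 31 ✓

x = -4, y = 0, z = 5
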